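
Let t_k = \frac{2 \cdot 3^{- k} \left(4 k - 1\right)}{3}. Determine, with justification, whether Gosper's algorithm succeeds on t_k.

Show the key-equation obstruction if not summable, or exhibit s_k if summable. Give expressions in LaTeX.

t_(k+1)/t_k = (4*k + 3)/(3*(4*k - 1)).
A = 1/3, B = 1, C = k - 1/4.
Key eq: (1/3)·f(k+1) = (1)·f(k) + (k - 1/4).
From deg A=0, deg B=0, deg C=1: d=1.
Solving with deg f ≤ 1: f(k) = -3*(4*k + 1)/8.
Get s_k = R·t_k = (-4*k - 1)/3**k with R(k) = B(k−1)f(k)/C(k) = -3*(4*k + 1)/(2*(4*k - 1)).
Δs = 2*(4*k - 1)/(3*3**k), as required.

Yes. s_k = 3^{- k} \left(- 4 k - 1\right).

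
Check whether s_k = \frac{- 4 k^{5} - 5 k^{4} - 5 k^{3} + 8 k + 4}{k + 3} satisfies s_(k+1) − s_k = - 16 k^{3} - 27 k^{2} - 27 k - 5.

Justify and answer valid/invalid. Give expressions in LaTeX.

s_(k+1) = (8*k - 4*(k + 1)**5 - 5*(k + 1)**4 - 5*(k + 1)**3 + 12)/(k + 4)
s_(k+1) − s_k = (-16*k**5 - 115*k**4 - 260*k**3 - 310*k**2 - 179*k - 22)/(k**2 + 7*k + 12)
(s_(k+1) − s_k) − t_k = 2*(12*k**4 + 74*k**3 + 104*k**2 + 90*k + 19)/(k**2 + 7*k + 12)

Invalid: residual \frac{2 \left(12 k^{4} + 74 k^{3} + 104 k^{2} + 90 k + 19\right)}{k^{2} + 7 k + 12} ≠ 0.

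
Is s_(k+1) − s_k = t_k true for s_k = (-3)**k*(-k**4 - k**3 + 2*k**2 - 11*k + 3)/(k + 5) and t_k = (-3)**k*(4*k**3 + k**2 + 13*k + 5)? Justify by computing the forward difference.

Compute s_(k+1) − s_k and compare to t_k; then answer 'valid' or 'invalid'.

Invalid: residual (-3)**k*(-8*k**4 - 44*k**3 - 32*k**2 - 148*k - 48)/(k**2 + 11*k + 30) ≠ 0.

s_(k+1) = 3*(-3)**k*(k**4 + 5*k**3 + 7*k**2 + 14*k + 8)/(k + 6)
s_(k+1) − s_k = (-3)**k*(4*k**5 + 37*k**4 + 100*k**3 + 146*k**2 + 297*k + 102)/(k**2 + 11*k + 30)
(s_(k+1) − s_k) − t_k = (-3)**k*(-8*k**4 - 44*k**3 - 32*k**2 - 148*k - 48)/(k**2 + 11*k + 30)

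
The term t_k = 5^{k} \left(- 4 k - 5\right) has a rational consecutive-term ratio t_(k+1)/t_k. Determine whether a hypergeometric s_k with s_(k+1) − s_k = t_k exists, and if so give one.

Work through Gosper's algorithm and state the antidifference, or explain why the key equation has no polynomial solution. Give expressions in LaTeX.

The ratio is 5*(4*k + 9)/(4*k + 5).
So A=5 and B=1, with C=k + 5/4.
Set up (5)·f(k+1) − (1)·f(k) − (k + 5/4) = 0.
Bound: deg f ≤ 1.
Solving with deg f ≤ 1: f(k) = k/4.
Get s_k = R·t_k = -5**k*k with R(k) = B(k−1)f(k)/C(k) = k/(4*k + 5).
Check: Δs_k = 5**k*(-4*k - 5). ✓

s_k = - 5^{k} k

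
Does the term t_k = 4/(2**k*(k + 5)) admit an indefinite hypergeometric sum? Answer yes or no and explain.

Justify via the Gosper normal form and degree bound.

Ratio r(k) = (k + 5)/(2*(k + 6)).
A = k/2 + 5/2, B = k + 6, C = 1.
Key eq: (k/2 + 5/2)·f(k+1) = (k + 5)·f(k) + (1).
Degrees (1,1,0) ⇒ d ≤ -1.
Negative degree bound (-1): no f exists, t_k not Gosper-summable.

No. Not Gosper-summable.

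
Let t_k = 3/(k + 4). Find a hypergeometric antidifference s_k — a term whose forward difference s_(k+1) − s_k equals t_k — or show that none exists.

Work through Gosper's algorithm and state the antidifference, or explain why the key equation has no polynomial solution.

none — t_k is not Gosper-summable

Compute t_(k+1)/t_k: get (k + 4)/(k + 5).
A = k + 4, B = k + 5, C = 1.
Solve (k + 4)·f(k+1) − (k + 4)·f(k) = 1.
deg f ≤ 0 (via 1,1,0).
Generic f = c0 gives residual -1; -1 = 0 cannot hold, so t_k is not Gosper-summable.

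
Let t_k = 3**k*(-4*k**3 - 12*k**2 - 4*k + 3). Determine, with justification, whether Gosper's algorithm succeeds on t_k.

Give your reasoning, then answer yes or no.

t_(k+1)/t_k = 3*(4*k**3 + 24*k**2 + 40*k + 17)/(4*k**3 + 12*k**2 + 4*k - 3).
So A=3 and B=1, with C=k**3 + 3*k**2 + k - 3/4.
Need (3)·f(k+1) − (1)·f(k) = k**3 + 3*k**2 + k - 3/4.
d = 3 from the (0,0,3) case.
Solve for f: f(k) = (2*k - 3)*(k**2 + 1)/4 (degree 3 ≤ 3).
Certificate R = B(k−1)f/C = (2*k - 3)*(k**2 + 1)/(4*k**3 + 12*k**2 + 4*k - 3) gives s_k = 3**k*(-2*k**3 + 3*k**2 - 2*k + 3).
Verify: 3**k*(-4*k**3 - 12*k**2 - 4*k + 3) matches t_k.

Yes. s_k = 3**k*(-2*k**3 + 3*k**2 - 2*k + 3).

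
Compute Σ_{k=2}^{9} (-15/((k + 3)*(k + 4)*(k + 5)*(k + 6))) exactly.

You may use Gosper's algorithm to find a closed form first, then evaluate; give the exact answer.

Compute t_(k+1)/t_k: get (k + 3)/(k + 7).
Take A(k)=k + 3, B(k)=k + 7, C(k)=1.
Key eq: (k + 3)·f(k+1) = (k + 6)·f(k) + (1).
From deg A=1, deg B=1, deg C=0: d=3.
Solve for f: f(k) = k*(k**2 + 12*k + 47)/180 (degree 3 ≤ 3).
Then R = B(k−1)f/C = k*(k + 6)*(k**2 + 12*k + 47)/180, so s_k = R(k)·t_k = k*(-k**2 - 12*k - 47)/(12*(k + 3)*(k + 4)*(k + 5)).
Δs = -15/(k**4 + 18*k**3 + 119*k**2 + 342*k + 360), as required.
Sum = s_(10) − s_(2); s_(10) = -89/1092, s_(2) = -5/84 ⇒ -2/91.

Σ = -2/91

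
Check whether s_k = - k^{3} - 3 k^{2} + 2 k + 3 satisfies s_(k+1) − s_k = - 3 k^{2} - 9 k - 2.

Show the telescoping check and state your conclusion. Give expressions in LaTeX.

Valid: the claim telescopes to t_k.

s_(k+1) = -k**3 - 6*k**2 - 7*k + 1
s_(k+1) − s_k = -3*k**2 - 9*k - 2
(s_(k+1) − s_k) − t_k = 0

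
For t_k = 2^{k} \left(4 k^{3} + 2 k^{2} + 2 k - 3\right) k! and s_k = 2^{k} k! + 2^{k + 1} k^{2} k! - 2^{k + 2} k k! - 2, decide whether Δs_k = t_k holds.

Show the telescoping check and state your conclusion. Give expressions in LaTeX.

valid; difference matches t_k

s_(k+1) = 4*2**k*k**3*factorial(k) + 4*2**k*k**2*factorial(k) - 2*2**k*k*factorial(k) - 2*2**k*factorial(k) - 2
s_(k+1) − s_k = 2**k*(4*k**3 + 2*k**2 + 2*k - 3)*factorial(k)
(s_(k+1) − s_k) − t_k = 0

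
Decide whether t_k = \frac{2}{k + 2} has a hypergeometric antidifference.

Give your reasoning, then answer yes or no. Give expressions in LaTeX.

t_(k+1)/t_k = (k + 2)/(k + 3).
Factor: A=k + 2; B=k + 3; C=1.
Solve (k + 2)·f(k+1) − (k + 2)·f(k) = 1.
Degrees (1,1,0) ⇒ d ≤ 0.
Write f(k) = c0. Then LHS − RHS = -1, requiring -1 = 0: contradictory. No certificate.

No — the linear system for f has no solution.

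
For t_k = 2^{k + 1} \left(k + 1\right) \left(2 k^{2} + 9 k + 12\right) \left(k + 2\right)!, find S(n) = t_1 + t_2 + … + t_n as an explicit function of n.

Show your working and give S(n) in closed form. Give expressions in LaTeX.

S(n) = 4 \cdot 2^{n} n^{2} \left(n + 3\right)! + 12 \cdot 2^{n} n \left(n + 3\right)! + 8 \cdot 2^{n} \left(n + 3\right)! - 48

Ratio r(k) = 2*(k + 2)*(k + 3)*(9*k + 2*(k + 1)**2 + 21)/((k + 1)*(2*k**2 + 9*k + 12)).
A = 2*k + 6, B = 1, C = k**3 + 11*k**2/2 + 21*k/2 + 6.
Need (2*k + 6)·f(k+1) − (1)·f(k) = k**3 + 11*k**2/2 + 21*k/2 + 6.
From deg A=1, deg B=0, deg C=3: d=2.
Coefficient equations give f(k) = k*(k + 1)/2.
Certificate R = B(k−1)f/C = k/(2*k**2 + 9*k + 12) gives s_k = 2**(k + 1)*k*(k + 1)*factorial(k + 2).
Δs = 2**(k + 1)*(k + 1)*(2*k**2 + 9*k + 12)*factorial(k + 2), as required.
s_(n+1) = 2**(n + 2)*(n + 1)*(n + 2)*factorial(n + 3) and s_(1) = 48, so S(n) = 4*2**n*n**2*factorial(n + 3) + 12*2**n*n*factorial(n + 3) + 8*2**n*factorial(n + 3) - 48.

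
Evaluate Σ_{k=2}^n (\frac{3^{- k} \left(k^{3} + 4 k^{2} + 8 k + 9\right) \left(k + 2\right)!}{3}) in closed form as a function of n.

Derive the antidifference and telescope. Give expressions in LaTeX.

S(n) = 3^{- n - 1} \left(- 56 \cdot 3^{n} + n^{5} n! + 10 n^{4} n! + 37 n^{3} n! + 62 n^{2} n! + 46 n n! + 12 n!\right)

Ratio r(k) = (k**4 + 10*k**3 + 40*k**2 + 79*k + 66)/(3*(k**3 + 4*k**2 + 8*k + 9)).
Normal form (A,B,C) = (k/3 + 1, 1, k**3 + 4*k**2 + 8*k + 9).
f must satisfy (k/3 + 1)·f(k+1) − (1)·f(k) = k**3 + 4*k**2 + 8*k + 9.
Bound: deg f ≤ 2.
Coefficient equations give f(k) = 3*(k**2 + 2*k - 1).
So s_k = (B(k−1)f/C)·t_k = (3*(k**2 + 2*k - 1)/(k**3 + 4*k**2 + 8*k + 9))·t_k = (k**2 + 2*k - 1)*factorial(k + 2)/3**k.
Δs = (k**3 + 4*k**2 + 8*k + 9)*factorial(k + 2)/(3*3**k), as required.
s_(n+1) = 3**(-n - 1)*(n**2 + 4*n + 2)*factorial(n + 3) and s_(2) = 56/3, so S(n) = 3**(-n - 1)*(-56*3**n + n**5*factorial(n) + 10*n**4*factorial(n) + 37*n**3*factorial(n) + 62*n**2*factorial(n) + 46*n*factorial(n) + 12*factorial(n)).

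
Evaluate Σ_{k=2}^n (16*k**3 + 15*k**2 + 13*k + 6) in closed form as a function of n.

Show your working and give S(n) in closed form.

Step 1: r(k) = (16*k**3 + 63*k**2 + 91*k + 50)/(16*k**3 + 15*k**2 + 13*k + 6).
Normal form (A,B,C) = (1, 1, k**3 + 15*k**2/16 + 13*k/16 + 3/8).
Key eq: (1)·f(k+1) = (1)·f(k) + (k**3 + 15*k**2/16 + 13*k/16 + 3/8).
deg f ≤ 4 (via 0,0,3).
A polynomial solution: f(k) = k*(4*k**3 - 3*k**2 + 3*k + 2)/16.
Certificate R = B(k−1)f/C = k*(4*k**3 - 3*k**2 + 3*k + 2)/(16*k**3 + 15*k**2 + 13*k + 6) gives s_k = k*(4*k**3 - 3*k**2 + 3*k + 2).
Verify: 16*k**3 + 15*k**2 + 13*k + 6 matches t_k.
s_(n+1) = 4*n**4 + 13*n**3 + 18*n**2 + 15*n + 6 and s_(2) = 56, so S(n) = 4*n**4 + 13*n**3 + 18*n**2 + 15*n - 50.

S(n) = 4*n**4 + 13*n**3 + 18*n**2 + 15*n - 50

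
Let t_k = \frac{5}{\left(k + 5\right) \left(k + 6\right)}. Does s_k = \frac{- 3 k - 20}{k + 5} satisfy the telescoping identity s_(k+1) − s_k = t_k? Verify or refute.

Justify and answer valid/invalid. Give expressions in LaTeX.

Valid: the claim telescopes to t_k.

s_(k+1) = (-3*k - 23)/(k + 6)
s_(k+1) − s_k = 5/(k**2 + 11*k + 30)
(s_(k+1) − s_k) − t_k = 0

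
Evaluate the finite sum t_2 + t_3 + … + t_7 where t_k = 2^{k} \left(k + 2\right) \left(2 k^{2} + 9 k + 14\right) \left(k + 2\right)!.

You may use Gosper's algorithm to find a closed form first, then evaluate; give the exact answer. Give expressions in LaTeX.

Σ = 76175768640

Ratio r(k) = (k + 3)**2*(18*k + 4*(k + 1)**2 + 46)/((k + 2)*(2*k**2 + 9*k + 14)).
Gosper form: A/B · C(k+1)/C(k) with A=2*k + 6, B=1, C=k**3 + 13*k**2/2 + 16*k + 14.
Need (2*k + 6)·f(k+1) − (1)·f(k) = k**3 + 13*k**2/2 + 16*k + 14.
Degrees (1,0,3) ⇒ d ≤ 2.
Coefficient equations give f(k) = (k**2 + 2*k + 2)/2.
R(k) = B(k−1)·f(k)/C(k) = (k**2 + 2*k + 2)/((k + 2)*(2*k**2 + 9*k + 14)); s_k = R·t_k = 2**k*(k**2 + 2*k + 2)*factorial(k + 2).
Δs = 2**k*(k + 2)*(2*k**2 + 9*k + 14)*factorial(k + 2), as required.
Sum = s_(8) − s_(2); s_(8) = 76175769600, s_(2) = 960 ⇒ 76175768640.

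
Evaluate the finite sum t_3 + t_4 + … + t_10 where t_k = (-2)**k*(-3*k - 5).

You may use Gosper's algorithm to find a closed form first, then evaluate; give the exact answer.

Compute t_(k+1)/t_k: get 2*(-3*k - 8)/(3*k + 5).
So A=-2 and B=1, with C=k + 5/3.
Solve (-2)·f(k+1) − (1)·f(k) = k + 5/3.
Bound: deg f ≤ 1.
Solving with deg f ≤ 1: f(k) = -(k + 1)/3.
Get s_k = R·t_k = (-2)**k*(k + 1) with R(k) = B(k−1)f(k)/C(k) = -(k + 1)/(3*k + 5).
Check: Δs_k = (-2)**k*(-3*k - 5). ✓
Sum = s_(11) − s_(3); s_(11) = -24576, s_(3) = -32 ⇒ -24544.

Σ = -24544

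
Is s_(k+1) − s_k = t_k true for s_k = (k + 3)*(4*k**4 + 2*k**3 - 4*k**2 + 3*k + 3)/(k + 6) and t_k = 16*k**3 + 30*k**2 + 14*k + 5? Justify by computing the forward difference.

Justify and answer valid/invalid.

Invalid: residual 3*(-12*k**4 - 124*k**3 - 198*k**2 - 86*k - 27)/(k**2 + 13*k + 42) ≠ 0.

s_(k+1) = (4*k**5 + 34*k**4 + 98*k**3 + 121*k**2 + 76*k + 32)/(k + 7)
s_(k+1) − s_k = (16*k**5 + 202*k**4 + 704*k**3 + 853*k**2 + 395*k + 129)/(k**2 + 13*k + 42)
(s_(k+1) − s_k) − t_k = 3*(-12*k**4 - 124*k**3 - 198*k**2 - 86*k - 27)/(k**2 + 13*k + 42)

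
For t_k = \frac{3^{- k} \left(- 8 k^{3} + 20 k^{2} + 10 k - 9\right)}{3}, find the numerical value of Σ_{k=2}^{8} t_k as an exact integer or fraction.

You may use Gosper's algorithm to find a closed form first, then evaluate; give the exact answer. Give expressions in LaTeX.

Step 1: r(k) = (8*k**3 + 4*k**2 - 26*k - 13)/(3*(8*k**3 - 20*k**2 - 10*k + 9)).
Normal form (A,B,C) = (1/3, 1, k**3 - 5*k**2/2 - 5*k/4 + 9/8).
Solve (1/3)·f(k+1) − (1)·f(k) = k**3 - 5*k**2/2 - 5*k/4 + 9/8.
From deg A=0, deg B=0, deg C=3: d=3.
Coefficient equations give f(k) = -3*(k - 1)*(4*k**2 - 3)/8.
Then R = B(k−1)f/C = -3*(k - 1)*(4*k**2 - 3)/((2*k - 1)*(4*k**2 - 8*k - 9)), so s_k = R(k)·t_k = (4*k**3 - 4*k**2 - 3*k + 3)/3**k.
Δs = (-8*k**3 + 20*k**2 + 10*k - 9)/(3*3**k), as required.
Sum = s_(9) − s_(2); s_(9) = 856/6561, s_(2) = 13/9 ⇒ -8621/6561.

Σ = -8621/6561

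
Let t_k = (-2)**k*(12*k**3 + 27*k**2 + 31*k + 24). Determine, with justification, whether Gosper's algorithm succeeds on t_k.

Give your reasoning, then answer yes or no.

Yes. s_k = (-2)**k*(-4*k**3 - k**2 - k - 4).

r(k) = 2*(-12*k**3 - 63*k**2 - 121*k - 94)/(12*k**3 + 27*k**2 + 31*k + 24) after simplifying.
Factor: A=-2; B=1; C=k**3 + 9*k**2/4 + 31*k/12 + 2.
Need (-2)·f(k+1) − (1)·f(k) = k**3 + 9*k**2/4 + 31*k/12 + 2.
Degrees (0,0,3) ⇒ d ≤ 3.
Coefficient equations give f(k) = -(k + 1)*(4*k**2 - 3*k + 4)/12.
So s_k = (B(k−1)f/C)·t_k = (-(k + 1)*(4*k**2 - 3*k + 4)/(12*k**3 + 27*k**2 + 31*k + 24))·t_k = (-2)**k*(-4*k**3 - k**2 - k - 4).
s_(k+1) − s_k = (-2)**k*(12*k**3 + 27*k**2 + 31*k + 24) = t_k.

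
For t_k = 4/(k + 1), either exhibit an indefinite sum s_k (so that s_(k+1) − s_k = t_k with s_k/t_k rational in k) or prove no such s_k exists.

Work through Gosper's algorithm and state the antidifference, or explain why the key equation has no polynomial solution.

r(k) = (k + 1)/(k + 2) after simplifying.
Normal form (A,B,C) = (k + 1, k + 2, 1).
Set up (k + 1)·f(k+1) − (k + 1)·f(k) − (1) = 0.
Degrees (1,1,0) ⇒ d ≤ 0.
Write f(k) = c0. Then LHS − RHS = -1, requiring -1 = 0: contradictory. No certificate.

none (Gosper's algorithm certifies no s_k)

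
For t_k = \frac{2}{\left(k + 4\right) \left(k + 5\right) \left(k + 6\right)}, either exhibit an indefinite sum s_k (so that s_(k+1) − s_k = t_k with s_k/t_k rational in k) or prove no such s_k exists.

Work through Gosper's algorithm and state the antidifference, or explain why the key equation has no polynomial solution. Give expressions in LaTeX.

s_k = \frac{k \left(k + 9\right)}{20 \left(k + 4\right) \left(k + 5\right)}

Step 1: r(k) = (k + 4)/(k + 7).
Normal form (A,B,C) = (k + 4, k + 7, 1).
Solve (k + 4)·f(k+1) − (k + 6)·f(k) = 1.
From deg A=1, deg B=1, deg C=0: d=2.
Match coefficients ⇒ f(k) = k*(k + 9)/40.
So s_k = (B(k−1)f/C)·t_k = (k*(k + 6)*(k + 9)/40)·t_k = k*(k + 9)/(20*(k + 4)*(k + 5)).
Δs = 2/(k**3 + 15*k**2 + 74*k + 120), as required.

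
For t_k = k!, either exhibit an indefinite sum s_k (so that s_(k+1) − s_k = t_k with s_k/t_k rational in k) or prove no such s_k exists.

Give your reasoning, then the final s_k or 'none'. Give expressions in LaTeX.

no hypergeometric antidifference exists

r(k) = k + 1 after simplifying.
Gosper form: A/B · C(k+1)/C(k) with A=k + 1, B=1, C=1.
Key eq: (k + 1)·f(k+1) = (1)·f(k) + (1).
deg f ≤ -1 (via 1,0,0).
deg f ≤ -1 is impossible — no certificate.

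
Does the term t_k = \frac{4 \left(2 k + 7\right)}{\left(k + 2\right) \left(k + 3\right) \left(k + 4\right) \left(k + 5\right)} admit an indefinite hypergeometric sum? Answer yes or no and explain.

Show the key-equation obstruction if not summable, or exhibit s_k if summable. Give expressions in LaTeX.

t_(k+1)/t_k = (k + 2)*(2*k + 9)/((k + 6)*(2*k + 7)).
So A=k + 2 and B=k + 6, with C=k + 7/2.
Key eq: (k + 2)·f(k+1) = (k + 5)·f(k) + (k + 7/2).
d = 3 from the (1,1,1) case.
Coefficient equations give f(k) = k*(k + 3)*(k + 6)/16.
Then R = B(k−1)f/C = k*(k + 3)*(k + 5)*(k + 6)/(8*(2*k + 7)), so s_k = R(k)·t_k = k*(k + 6)/(2*(k**2 + 6*k + 8)).
Check: Δs_k = 4*(2*k + 7)/(k**4 + 14*k**3 + 71*k**2 + 154*k + 120). ✓

Yes. s_k = \frac{k \left(k + 6\right)}{2 \left(k^{2} + 6 k + 8\right)}.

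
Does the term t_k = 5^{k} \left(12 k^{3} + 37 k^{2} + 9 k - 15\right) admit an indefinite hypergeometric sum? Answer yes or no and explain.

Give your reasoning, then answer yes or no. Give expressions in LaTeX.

Step 1: r(k) = 5*(12*k**3 + 73*k**2 + 119*k + 43)/(12*k**3 + 37*k**2 + 9*k - 15).
Factor: A=5; B=1; C=k**3 + 37*k**2/12 + 3*k/4 - 5/4.
Set up (5)·f(k+1) − (1)·f(k) − (k**3 + 37*k**2/12 + 3*k/4 - 5/4) = 0.
d = 3 from the (0,0,3) case.
A polynomial solution: f(k) = k*(3*k**2 - 2*k - 4)/12.
Get s_k = R·t_k = 5**k*k*(3*k**2 - 2*k - 4) with R(k) = B(k−1)f(k)/C(k) = k*(3*k**2 - 2*k - 4)/(12*k**3 + 37*k**2 + 9*k - 15).
s_(k+1) − s_k = 5**k*(12*k**3 + 37*k**2 + 9*k - 15) = t_k.

Yes. s_k = 5^{k} k \left(3 k^{2} - 2 k - 4\right).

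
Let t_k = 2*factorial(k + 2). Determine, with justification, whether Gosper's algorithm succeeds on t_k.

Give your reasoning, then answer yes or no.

No — negative degree bound, so no certificate f.

t_(k+1)/t_k = k + 3.
A = k + 3, B = 1, C = 1.
Set up (k + 3)·f(k+1) − (1)·f(k) − (1) = 0.
deg f ≤ -1 (via 1,0,0).
Negative degree bound (-1): no f exists, t_k not Gosper-summable.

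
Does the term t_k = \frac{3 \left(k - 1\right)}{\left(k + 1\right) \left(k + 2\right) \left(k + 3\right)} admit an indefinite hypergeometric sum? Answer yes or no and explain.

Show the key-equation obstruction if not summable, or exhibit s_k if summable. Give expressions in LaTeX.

Yes. s_k = - \frac{3 k}{\left(k + 1\right) \left(k + 2\right)}.

The ratio is k*(k + 1)/((k - 1)*(k + 4)).
Gosper form: A/B · C(k+1)/C(k) with A=k + 1, B=k + 4, C=k - 1.
f must satisfy (k + 1)·f(k+1) − (k + 3)·f(k) = k - 1.
Bound: deg f ≤ 2.
Solving with deg f ≤ 2: f(k) = -k.
Get s_k = R·t_k = -3*k/((k + 1)*(k + 2)) with R(k) = B(k−1)f(k)/C(k) = -k*(k + 3)/(k - 1).
Verify: 3*(k - 1)/(k**3 + 6*k**2 + 11*k + 6) matches t_k.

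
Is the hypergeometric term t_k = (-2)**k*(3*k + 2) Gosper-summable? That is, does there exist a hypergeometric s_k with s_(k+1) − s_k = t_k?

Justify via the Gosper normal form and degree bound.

The ratio is 2*(-3*k - 5)/(3*k + 2).
So A=-2 and B=1, with C=k + 2/3.
Set up (-2)·f(k+1) − (1)·f(k) − (k + 2/3) = 0.
Bound: deg f ≤ 1.
Coefficient equations give f(k) = -k/3.
Get s_k = R·t_k = -(-2)**k*k with R(k) = B(k−1)f(k)/C(k) = -k/(3*k + 2).
Δs = (-2)**k*(3*k + 2), as required.

Yes. s_k = -(-2)**k*k.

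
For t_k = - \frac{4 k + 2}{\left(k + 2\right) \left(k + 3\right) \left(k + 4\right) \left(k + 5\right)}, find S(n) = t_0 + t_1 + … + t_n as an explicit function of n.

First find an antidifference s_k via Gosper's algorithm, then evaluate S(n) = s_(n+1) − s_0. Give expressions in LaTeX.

Compute t_(k+1)/t_k: get (k + 2)*(2*k + 3)/((k + 6)*(2*k + 1)).
So A=k + 2 and B=k + 6, with C=k + 1/2.
Key eq: (k + 2)·f(k+1) = (k + 5)·f(k) + (k + 1/2).
Bound: deg f ≤ 3.
Match coefficients ⇒ f(k) = k*(k**2 + 9*k + 2)/48.
Get s_k = R·t_k = -k*(k**2 + 9*k + 2)/(12*(k + 2)*(k + 3)*(k + 4)) with R(k) = B(k−1)f(k)/C(k) = k*(k + 5)*(k**2 + 9*k + 2)/(24*(2*k + 1)).
Check: Δs_k = 2*(-2*k - 1)/(k**4 + 14*k**3 + 71*k**2 + 154*k + 120). ✓
Σ_(k=0)^n t_k = s_(n+1) − s_(0) = ((-n**3 - 12*n**2 - 23*n - 12)/(12*(n**3 + 12*n**2 + 47*n + 60))) − (0), i.e. (-n**3 - 12*n**2 - 23*n - 12)/(12*(n**3 + 12*n**2 + 47*n + 60)).

S(n) = \frac{- n^{3} - 12 n^{2} - 23 n - 12}{12 \left(n^{3} + 12 n^{2} + 47 n + 60\right)}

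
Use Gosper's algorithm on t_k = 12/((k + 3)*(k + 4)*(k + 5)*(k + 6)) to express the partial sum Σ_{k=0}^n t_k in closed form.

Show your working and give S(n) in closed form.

Compute t_(k+1)/t_k: get (k + 3)/(k + 7).
A = k + 3, B = k + 7, C = 1.
Set up (k + 3)·f(k+1) − (k + 6)·f(k) − (1) = 0.
d = 3 from the (1,1,0) case.
A polynomial solution: f(k) = k*(k**2 + 12*k + 47)/180.
Then R = B(k−1)f/C = k*(k + 6)*(k**2 + 12*k + 47)/180, so s_k = R(k)·t_k = k*(k**2 + 12*k + 47)/(15*(k + 3)*(k + 4)*(k + 5)).
Check: Δs_k = 12/(k**4 + 18*k**3 + 119*k**2 + 342*k + 360). ✓
s_(n+1) = (n**3 + 15*n**2 + 74*n + 60)/(15*(n**3 + 15*n**2 + 74*n + 120)) and s_(0) = 0, so S(n) = (n**3 + 15*n**2 + 74*n + 60)/(15*(n**3 + 15*n**2 + 74*n + 120)).

S(n) = (n**3 + 15*n**2 + 74*n + 60)/(15*(n**3 + 15*n**2 + 74*n + 120))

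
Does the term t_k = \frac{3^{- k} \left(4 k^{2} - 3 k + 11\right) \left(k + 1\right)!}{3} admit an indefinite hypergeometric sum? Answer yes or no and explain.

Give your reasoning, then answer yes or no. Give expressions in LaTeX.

Yes. s_k = 3^{- k} \left(4 k - 3\right) \left(k + 1\right)!.

r(k) = (k + 2)*(-3*k + 4*(k + 1)**2 + 8)/(3*(4*k**2 - 3*k + 11)) after simplifying.
A = k/3 + 2/3, B = 1, C = k**2 - 3*k/4 + 11/4.
Set up (k/3 + 2/3)·f(k+1) − (1)·f(k) − (k**2 - 3*k/4 + 11/4) = 0.
d = 1 from the (1,0,2) case.
A polynomial solution: f(k) = 3*(4*k - 3)/4.
R(k) = B(k−1)·f(k)/C(k) = 3*(4*k - 3)/(4*k**2 - 3*k + 11); s_k = R·t_k = (4*k - 3)*factorial(k + 1)/3**k.
Δs = (4*k**2 - 3*k + 11)*factorial(k + 1)/(3*3**k), as required.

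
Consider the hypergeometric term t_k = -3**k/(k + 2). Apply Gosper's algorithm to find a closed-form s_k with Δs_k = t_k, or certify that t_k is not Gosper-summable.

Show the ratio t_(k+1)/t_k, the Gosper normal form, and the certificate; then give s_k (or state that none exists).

r(k) = 3*(k + 2)/(k + 3) after simplifying.
So A=3*k + 6 and B=k + 3, with C=1.
Key eq: (3*k + 6)·f(k+1) = (k + 2)·f(k) + (1).
deg f ≤ -1 (via 1,1,0).
Negative degree bound (-1): no f exists, t_k not Gosper-summable.

not Gosper-summable; s_k does not exist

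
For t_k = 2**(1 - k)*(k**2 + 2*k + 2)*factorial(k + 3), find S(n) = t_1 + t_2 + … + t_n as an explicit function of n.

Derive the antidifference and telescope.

The ratio is (k + 4)*(2*k + (k + 1)**2 + 4)/(2*(k**2 + 2*k + 2)).
Factor: A=k/2 + 2; B=1; C=k**2 + 2*k + 2.
f must satisfy (k/2 + 2)·f(k+1) − (1)·f(k) = k**2 + 2*k + 2.
From deg A=1, deg B=0, deg C=2: d=1.
Solve for f: f(k) = 2*(k - 1) (degree 1 ≤ 1).
Get s_k = R·t_k = 2**(2 - k)*(k - 1)*factorial(k + 3) with R(k) = B(k−1)f(k)/C(k) = 2*(k - 1)/(k**2 + 2*k + 2).
Δs = 2**(1 - k)*(k**2 + 2*k + 2)*factorial(k + 3), as required.
s_(n+1) = 2**(1 - n)*n*factorial(n + 4) and s_(1) = 0, so S(n) = 2**(1 - n)*n*factorial(n + 4).

S(n) = 2**(1 - n)*n*factorial(n + 4)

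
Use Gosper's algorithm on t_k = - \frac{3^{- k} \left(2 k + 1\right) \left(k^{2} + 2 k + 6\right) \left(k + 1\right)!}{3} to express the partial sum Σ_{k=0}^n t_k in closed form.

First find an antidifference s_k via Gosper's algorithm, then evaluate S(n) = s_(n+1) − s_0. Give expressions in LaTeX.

S(n) = \frac{3^{- n} \left(12 \cdot 3^{n} - 2 n^{4} n! - 13 n^{3} n! - 34 n^{2} n! - 41 n n! - 18 n!\right)}{3}

Compute t_(k+1)/t_k: get (k + 2)*(2*k + 3)*(2*k + (k + 1)**2 + 8)/(3*(2*k + 1)*(k**2 + 2*k + 6)).
A = k/3 + 2/3, B = 1, C = k**3 + 5*k**2/2 + 7*k + 3.
f must satisfy (k/3 + 2/3)·f(k+1) − (1)·f(k) = k**3 + 5*k**2/2 + 7*k + 3.
Degrees (1,0,3) ⇒ d ≤ 2.
Coefficient equations give f(k) = 3*(2*k**2 + 3*k + 4)/2.
Certificate R = B(k−1)f/C = 3*(2*k**2 + 3*k + 4)/((2*k + 1)*(k**2 + 2*k + 6)) gives s_k = -(2*k**2 + 3*k + 4)*factorial(k + 1)/3**k.
Verify: -(2*k + 1)*(k**2 + 2*k + 6)*factorial(k + 1)/(3*3**k) matches t_k.
s_(n+1) = -3**(-n - 1)*(2*n**2 + 7*n + 9)*factorial(n + 2) and s_(0) = -4, so S(n) = (12*3**n - 2*n**4*factorial(n) - 13*n**3*factorial(n) - 34*n**2*factorial(n) - 41*n*factorial(n) - 18*factorial(n))/(3*3**n).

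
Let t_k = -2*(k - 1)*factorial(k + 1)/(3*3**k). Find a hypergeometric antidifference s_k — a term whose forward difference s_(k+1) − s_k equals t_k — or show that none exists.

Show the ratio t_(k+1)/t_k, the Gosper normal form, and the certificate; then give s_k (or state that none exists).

The ratio is k*(k + 2)/(3*(k - 1)).
So A=k/3 + 2/3 and B=1, with C=k - 1.
Solve (k/3 + 2/3)·f(k+1) − (1)·f(k) = k - 1.
d = 0 from the (1,0,1) case.
Match coefficients ⇒ f(k) = 3.
Then R = B(k−1)f/C = 3/(k - 1), so s_k = R(k)·t_k = -2*factorial(k + 1)/3**k.
Check: Δs_k = -2*(k - 1)*factorial(k + 1)/(3*3**k). ✓

s_k = -2*factorial(k + 1)/3**k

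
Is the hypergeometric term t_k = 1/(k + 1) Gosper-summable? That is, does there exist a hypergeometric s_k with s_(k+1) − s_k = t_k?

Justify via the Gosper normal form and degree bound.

No — t_k has no hypergeometric antidifference.

Ratio r(k) = (k + 1)/(k + 2).
Factor: A=k + 1; B=k + 2; C=1.
f must satisfy (k + 1)·f(k+1) − (k + 1)·f(k) = 1.
From deg A=1, deg B=1, deg C=0: d=0.
Generic f = c0 gives residual -1; -1 = 0 cannot hold, so t_k is not Gosper-summable.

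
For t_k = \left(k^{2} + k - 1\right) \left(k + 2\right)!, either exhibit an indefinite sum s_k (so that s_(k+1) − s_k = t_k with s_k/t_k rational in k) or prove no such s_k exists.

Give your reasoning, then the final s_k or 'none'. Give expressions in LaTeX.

Compute t_(k+1)/t_k: get (k + 3)*(k + (k + 1)**2)/(k**2 + k - 1).
Take A(k)=k + 3, B(k)=1, C(k)=k**2 + k - 1.
Set up (k + 3)·f(k+1) − (1)·f(k) − (k**2 + k - 1) = 0.
From deg A=1, deg B=0, deg C=2: d=1.
Solve for f: f(k) = k - 2 (degree 1 ≤ 1).
Get s_k = R·t_k = (k - 2)*factorial(k + 2) with R(k) = B(k−1)f(k)/C(k) = (k - 2)/(k**2 + k - 1).
Verify: (k**2 + k - 1)*factorial(k + 2) matches t_k.

s_k = \left(k - 2\right) \left(k + 2\right)!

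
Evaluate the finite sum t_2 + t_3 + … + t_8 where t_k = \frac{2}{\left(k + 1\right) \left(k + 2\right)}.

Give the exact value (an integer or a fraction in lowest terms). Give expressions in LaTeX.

Σ = 7/15

Ratio r(k) = (k + 1)/(k + 3).
So A=k + 1 and B=k + 3, with C=1.
Need (k + 1)·f(k+1) − (k + 2)·f(k) = 1.
Degrees (1,1,0) ⇒ d ≤ 1.
Match coefficients ⇒ f(k) = k.
Then R = B(k−1)f/C = k*(k + 2), so s_k = R(k)·t_k = 2*k/(k + 1).
Δs = 2/(k**2 + 3*k + 2), as required.
Σ_(k=2)^(8) t_k = s_(9) − s_(2) = 9/5 − (4/3) = 7/15.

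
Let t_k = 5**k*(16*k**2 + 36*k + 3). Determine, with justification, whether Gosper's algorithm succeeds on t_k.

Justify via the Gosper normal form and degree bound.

r(k) = 5*(16*k**2 + 68*k + 55)/(16*k**2 + 36*k + 3) after simplifying.
Factor: A=5; B=1; C=k**2 + 9*k/4 + 3/16.
Solve (5)·f(k+1) − (1)·f(k) = k**2 + 9*k/4 + 3/16.
Degrees (0,0,2) ⇒ d ≤ 2.
Solving with deg f ≤ 2: f(k) = (k - 1)*(4*k + 3)/16.
Get s_k = R·t_k = 5**k*(4*k**2 - k - 3) with R(k) = B(k−1)f(k)/C(k) = (k - 1)*(4*k + 3)/(16*k**2 + 36*k + 3).
Check: Δs_k = 5**k*(16*k**2 + 36*k + 3). ✓

Yes. s_k = 5**k*(4*k**2 - k - 3).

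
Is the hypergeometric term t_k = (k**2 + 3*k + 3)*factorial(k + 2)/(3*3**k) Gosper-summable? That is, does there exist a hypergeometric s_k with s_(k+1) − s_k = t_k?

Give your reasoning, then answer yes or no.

Step 1: r(k) = (k + 3)*(3*k + (k + 1)**2 + 6)/(3*(k**2 + 3*k + 3)).
Take A(k)=k/3 + 1, B(k)=1, C(k)=k**2 + 3*k + 3.
f must satisfy (k/3 + 1)·f(k+1) − (1)·f(k) = k**2 + 3*k + 3.
d = 1 from the (1,0,2) case.
Match coefficients ⇒ f(k) = 3*(k + 2).
Get s_k = R·t_k = (k + 2)*factorial(k + 2)/3**k with R(k) = B(k−1)f(k)/C(k) = 3*(k + 2)/(k**2 + 3*k + 3).
Check: Δs_k = (k**2 + 3*k + 3)*factorial(k + 2)/(3*3**k). ✓

Yes. s_k = (k + 2)*factorial(k + 2)/3**k.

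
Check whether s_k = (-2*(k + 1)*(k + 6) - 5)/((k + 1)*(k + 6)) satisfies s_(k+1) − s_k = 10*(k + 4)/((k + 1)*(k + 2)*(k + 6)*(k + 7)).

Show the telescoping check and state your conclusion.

s_(k+1) = (-2*(k + 2)*(k + 7) - 5)/((k + 2)*(k + 7))
s_(k+1) − s_k = 10*(k + 4)/(k**4 + 16*k**3 + 83*k**2 + 152*k + 84)
(s_(k+1) − s_k) − t_k = 0

Valid — Δs_k = t_k.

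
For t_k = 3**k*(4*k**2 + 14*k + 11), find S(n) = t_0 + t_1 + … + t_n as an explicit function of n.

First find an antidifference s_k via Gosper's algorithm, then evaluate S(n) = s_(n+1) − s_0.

t_(k+1)/t_k = 3*(4*k**2 + 22*k + 29)/(4*k**2 + 14*k + 11).
Factor: A=3; B=1; C=k**2 + 7*k/2 + 11/4.
Need (3)·f(k+1) − (1)·f(k) = k**2 + 7*k/2 + 11/4.
From deg A=0, deg B=0, deg C=2: d=2.
A polynomial solution: f(k) = (2*k**2 + k + 1)/4.
Then R = B(k−1)f/C = (2*k**2 + k + 1)/(4*k**2 + 14*k + 11), so s_k = R(k)·t_k = 3**k*(2*k**2 + k + 1).
Δs = 3**k*(4*k**2 + 14*k + 11), as required.
s_(n+1) = 3**(n + 1)*(2*n**2 + 5*n + 4) and s_(0) = 1, so S(n) = 6*3**n*n**2 + 15*3**n*n + 12*3**n - 1.

S(n) = 6*3**n*n**2 + 15*3**n*n + 12*3**n - 1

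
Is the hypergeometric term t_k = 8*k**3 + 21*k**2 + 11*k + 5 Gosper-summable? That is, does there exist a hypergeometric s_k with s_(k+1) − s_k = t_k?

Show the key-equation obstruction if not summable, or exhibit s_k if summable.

r(k) = (8*k**3 + 45*k**2 + 77*k + 45)/(8*k**3 + 21*k**2 + 11*k + 5) after simplifying.
Gosper form: A/B · C(k+1)/C(k) with A=1, B=1, C=k**3 + 21*k**2/8 + 11*k/8 + 5/8.
f must satisfy (1)·f(k+1) − (1)·f(k) = k**3 + 21*k**2/8 + 11*k/8 + 5/8.
deg f ≤ 4 (via 0,0,3).
Solving with deg f ≤ 4: f(k) = k*(2*k**3 + 3*k**2 - 3*k + 3)/8.
R(k) = B(k−1)·f(k)/C(k) = k*(2*k**3 + 3*k**2 - 3*k + 3)/(8*k**3 + 21*k**2 + 11*k + 5); s_k = R·t_k = k*(2*k**3 + 3*k**2 - 3*k + 3).
Check: Δs_k = 8*k**3 + 21*k**2 + 11*k + 5. ✓

Yes. s_k = k*(2*k**3 + 3*k**2 - 3*k + 3).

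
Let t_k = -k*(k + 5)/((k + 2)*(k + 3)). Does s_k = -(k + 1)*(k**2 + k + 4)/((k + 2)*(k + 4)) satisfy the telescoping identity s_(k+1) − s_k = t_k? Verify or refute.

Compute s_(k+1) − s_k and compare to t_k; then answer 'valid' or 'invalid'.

Invalid: residual 3*(5*k**2 + 13*k - 12)/(k**4 + 14*k**3 + 71*k**2 + 154*k + 120) ≠ 0.

s_(k+1) = -(k + 2)*(k + (k + 1)**2 + 5)/((k + 3)*(k + 5))
s_(k+1) − s_k = (-k**4 - 14*k**3 - 50*k**2 - 61*k - 36)/(k**4 + 14*k**3 + 71*k**2 + 154*k + 120)
(s_(k+1) − s_k) − t_k = 3*(5*k**2 + 13*k - 12)/(k**4 + 14*k**3 + 71*k**2 + 154*k + 120)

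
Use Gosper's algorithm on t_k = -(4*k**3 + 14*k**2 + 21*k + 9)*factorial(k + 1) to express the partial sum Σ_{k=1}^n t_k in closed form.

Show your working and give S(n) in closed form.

S(n) = -4*n**4*factorial(n) - 22*n**3*factorial(n) - 41*n**2*factorial(n) - 29*n*factorial(n) - 6*factorial(n) + 6

t_(k+1)/t_k = (4*k**4 + 34*k**3 + 113*k**2 + 170*k + 96)/(4*k**3 + 14*k**2 + 21*k + 9).
A = k + 2, B = 1, C = k**3 + 7*k**2/2 + 21*k/4 + 9/4.
Set up (k + 2)·f(k+1) − (1)·f(k) − (k**3 + 7*k**2/2 + 21*k/4 + 9/4) = 0.
deg f ≤ 2 (via 1,0,3).
Solving with deg f ≤ 2: f(k) = (4*k**2 + 2*k - 3)/4.
R(k) = B(k−1)·f(k)/C(k) = (4*k**2 + 2*k - 3)/(4*k**3 + 14*k**2 + 21*k + 9); s_k = R·t_k = -(4*k**2 + 2*k - 3)*factorial(k + 1).
Δs = -(4*k**3 + 14*k**2 + 21*k + 9)*factorial(k + 1), as required.
Evaluate: s_(n+1) = -(4*n**2 + 10*n + 3)*factorial(n + 2); subtract s_(1) = -6 ⇒ S(n) = -4*n**4*factorial(n) - 22*n**3*factorial(n) - 41*n**2*factorial(n) - 29*n*factorial(n) - 6*factorial(n) + 6.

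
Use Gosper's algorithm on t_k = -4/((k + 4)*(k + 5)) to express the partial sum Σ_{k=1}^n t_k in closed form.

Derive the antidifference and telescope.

t_(k+1)/t_k = (k + 4)/(k + 6).
A = k + 4, B = k + 6, C = 1.
Solve (k + 4)·f(k+1) − (k + 5)·f(k) = 1.
From deg A=1, deg B=1, deg C=0: d=1.
A polynomial solution: f(k) = k/4.
Certificate R = B(k−1)f/C = k*(k + 5)/4 gives s_k = -k/(k + 4).
Δs = -4/(k**2 + 9*k + 20), as required.
Evaluate: s_(n+1) = (-n - 1)/(n + 5); subtract s_(1) = -1/5 ⇒ S(n) = -4*n/(5*n + 25).

S(n) = -4*n/(5*n + 25)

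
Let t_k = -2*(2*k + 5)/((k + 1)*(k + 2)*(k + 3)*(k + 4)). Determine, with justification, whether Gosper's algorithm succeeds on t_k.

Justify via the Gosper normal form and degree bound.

Yes. s_k = 2*k*(-k - 4)/(3*(k**2 + 4*k + 3)).

Step 1: r(k) = (k + 1)*(2*k + 7)/((k + 5)*(2*k + 5)).
Take A(k)=k + 1, B(k)=k + 5, C(k)=k + 5/2.
f must satisfy (k + 1)·f(k+1) − (k + 4)·f(k) = k + 5/2.
Degrees (1,1,1) ⇒ d ≤ 3.
Solving with deg f ≤ 3: f(k) = k*(k + 2)*(k + 4)/6.
So s_k = (B(k−1)f/C)·t_k = (k*(k + 2)*(k + 4)**2/(3*(2*k + 5)))·t_k = 2*k*(-k - 4)/(3*(k**2 + 4*k + 3)).
Δs = 2*(-2*k - 5)/(k**4 + 10*k**3 + 35*k**2 + 50*k + 24), as required.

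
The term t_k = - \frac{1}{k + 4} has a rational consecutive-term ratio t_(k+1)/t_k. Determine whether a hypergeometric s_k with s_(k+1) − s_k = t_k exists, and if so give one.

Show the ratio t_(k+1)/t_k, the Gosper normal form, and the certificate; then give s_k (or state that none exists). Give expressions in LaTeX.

r(k) = (k + 4)/(k + 5) after simplifying.
Factor: A=k + 4; B=k + 5; C=1.
f must satisfy (k + 4)·f(k+1) − (k + 4)·f(k) = 1.
Degrees (1,1,0) ⇒ d ≤ 0.
Write f(k) = c0. Then LHS − RHS = -1, requiring -1 = 0: contradictory. No certificate.

not Gosper-summable; s_k does not exist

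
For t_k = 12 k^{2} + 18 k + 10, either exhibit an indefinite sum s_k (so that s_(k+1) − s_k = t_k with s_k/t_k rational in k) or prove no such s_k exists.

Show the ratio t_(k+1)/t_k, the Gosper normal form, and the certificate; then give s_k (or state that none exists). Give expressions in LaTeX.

Step 1: r(k) = (6*k**2 + 21*k + 20)/(6*k**2 + 9*k + 5).
Gosper form: A/B · C(k+1)/C(k) with A=1, B=1, C=k**2 + 3*k/2 + 5/6.
Key eq: (1)·f(k+1) = (1)·f(k) + (k**2 + 3*k/2 + 5/6).
Degrees (0,0,2) ⇒ d ≤ 3.
Solving with deg f ≤ 3: f(k) = k*(4*k**2 + 3*k + 3)/12.
So s_k = (B(k−1)f/C)·t_k = (k*(4*k**2 + 3*k + 3)/(2*(6*k**2 + 9*k + 5)))·t_k = k*(4*k**2 + 3*k + 3).
Δs = 12*k**2 + 18*k + 10, as required.

s_k = k \left(4 k^{2} + 3 k + 3\right)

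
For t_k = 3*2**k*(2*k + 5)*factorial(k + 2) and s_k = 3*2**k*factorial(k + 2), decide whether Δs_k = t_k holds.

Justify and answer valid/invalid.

valid; difference matches t_k

s_(k+1) = 6*2**k*factorial(k + 3)
s_(k+1) − s_k = 3*2**k*(2*k + 5)*factorial(k + 2)
(s_(k+1) − s_k) − t_k = 0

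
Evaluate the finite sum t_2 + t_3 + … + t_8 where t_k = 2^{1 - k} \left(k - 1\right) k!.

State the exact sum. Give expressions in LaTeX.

Step 1: r(k) = k*(k + 1)/(2*(k - 1)).
So A=k/2 + 1/2 and B=1, with C=k - 1.
f must satisfy (k/2 + 1/2)·f(k+1) − (1)·f(k) = k - 1.
Degrees (1,0,1) ⇒ d ≤ 0.
Match coefficients ⇒ f(k) = 2.
Get s_k = R·t_k = 2**(2 - k)*factorial(k) with R(k) = B(k−1)f(k)/C(k) = 2/(k - 1).
s_(k+1) − s_k = 2**(1 - k)*(k - 1)*factorial(k) = t_k.
Evaluate s at k=9 and k=2: 2835 and 2; difference 2833.

Σ = 2833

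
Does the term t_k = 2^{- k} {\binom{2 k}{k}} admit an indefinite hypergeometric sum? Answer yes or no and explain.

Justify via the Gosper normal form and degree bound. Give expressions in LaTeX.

No; the degree bound rules out any f.

Compute t_(k+1)/t_k: get (2*k + 1)/(k + 1).
Take A(k)=2*k + 1, B(k)=k + 1, C(k)=1.
Need (2*k + 1)·f(k+1) − (k)·f(k) = 1.
d = -1 from the (1,1,0) case.
d = -1 < 0 ⇒ no nonzero polynomial f; not summable.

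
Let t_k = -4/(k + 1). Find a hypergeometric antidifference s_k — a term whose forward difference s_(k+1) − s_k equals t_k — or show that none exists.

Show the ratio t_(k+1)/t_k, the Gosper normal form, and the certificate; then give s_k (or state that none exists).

r(k) = (k + 1)/(k + 2) after simplifying.
Factor: A=k + 1; B=k + 2; C=1.
f must satisfy (k + 1)·f(k+1) − (k + 1)·f(k) = 1.
d = 0 from the (1,1,0) case.
f = c0 ⇒ A·f(k+1) − B(k−1)·f(k) − C = -1. The system {-1 = 0} is inconsistent; no antidifference.

none (Gosper's algorithm certifies no s_k)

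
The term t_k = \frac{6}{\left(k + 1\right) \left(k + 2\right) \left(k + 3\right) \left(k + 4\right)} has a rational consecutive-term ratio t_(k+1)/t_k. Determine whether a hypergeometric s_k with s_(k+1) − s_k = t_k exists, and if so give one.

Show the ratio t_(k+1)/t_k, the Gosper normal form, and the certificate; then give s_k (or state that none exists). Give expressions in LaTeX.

s_k = \frac{k \left(k^{2} + 6 k + 11\right)}{3 \left(k + 1\right) \left(k + 2\right) \left(k + 3\right)}

Ratio r(k) = (k + 1)/(k + 5).
A = k + 1, B = k + 5, C = 1.
Key eq: (k + 1)·f(k+1) = (k + 4)·f(k) + (1).
From deg A=1, deg B=1, deg C=0: d=3.
Solve for f: f(k) = k*(k**2 + 6*k + 11)/18 (degree 3 ≤ 3).
So s_k = (B(k−1)f/C)·t_k = (k*(k + 4)*(k**2 + 6*k + 11)/18)·t_k = k*(k**2 + 6*k + 11)/(3*(k + 1)*(k + 2)*(k + 3)).
Check: Δs_k = 6/(k**4 + 10*k**3 + 35*k**2 + 50*k + 24). ✓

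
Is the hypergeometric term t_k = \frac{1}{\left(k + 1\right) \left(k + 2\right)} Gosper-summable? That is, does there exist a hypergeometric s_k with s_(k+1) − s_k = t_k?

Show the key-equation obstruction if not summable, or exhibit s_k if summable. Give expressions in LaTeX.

r(k) = (k + 1)/(k + 3) after simplifying.
Take A(k)=k + 1, B(k)=k + 3, C(k)=1.
f must satisfy (k + 1)·f(k+1) − (k + 2)·f(k) = 1.
From deg A=1, deg B=1, deg C=0: d=1.
Match coefficients ⇒ f(k) = k.
R(k) = B(k−1)·f(k)/C(k) = k*(k + 2); s_k = R·t_k = k/(k + 1).
Check: Δs_k = 1/(k**2 + 3*k + 2). ✓

Yes. s_k = \frac{k}{k + 1}.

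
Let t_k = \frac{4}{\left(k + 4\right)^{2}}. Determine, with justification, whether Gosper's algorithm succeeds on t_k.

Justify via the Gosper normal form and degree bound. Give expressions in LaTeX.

No — t_k has no hypergeometric antidifference.

Compute t_(k+1)/t_k: get (k + 4)**2/(k + 5)**2.
Take A(k)=k**2 + 8*k + 16, B(k)=k**2 + 10*k + 25, C(k)=1.
f must satisfy (k**2 + 8*k + 16)·f(k+1) − (k**2 + 8*k + 16)·f(k) = 1.
d = 0 from the (2,2,0) case.
f = c0 ⇒ A·f(k+1) − B(k−1)·f(k) − C = -1. The system {-1 = 0} is inconsistent; no antidifference.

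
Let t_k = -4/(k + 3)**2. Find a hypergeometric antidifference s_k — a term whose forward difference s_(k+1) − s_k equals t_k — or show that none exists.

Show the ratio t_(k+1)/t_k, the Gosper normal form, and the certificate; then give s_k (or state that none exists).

Step 1: r(k) = (k + 3)**2/(k + 4)**2.
Normal form (A,B,C) = (k**2 + 6*k + 9, k**2 + 8*k + 16, 1).
Set up (k**2 + 6*k + 9)·f(k+1) − (k**2 + 6*k + 9)·f(k) − (1) = 0.
deg f ≤ 0 (via 2,2,0).
f = c0 ⇒ A·f(k+1) − B(k−1)·f(k) − C = -1. The system {-1 = 0} is inconsistent; no antidifference.

none (Gosper's algorithm certifies no s_k)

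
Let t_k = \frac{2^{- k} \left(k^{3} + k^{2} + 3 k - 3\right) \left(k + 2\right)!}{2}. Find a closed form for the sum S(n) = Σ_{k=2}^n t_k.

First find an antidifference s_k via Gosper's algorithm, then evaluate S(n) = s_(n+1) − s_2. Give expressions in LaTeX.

Step 1: r(k) = (k + 3)*(3*k + (k + 1)**3 + (k + 1)**2)/(2*(k**3 + k**2 + 3*k - 3)).
A = k/2 + 3/2, B = 1, C = k**3 + k**2 + 3*k - 3.
f must satisfy (k/2 + 3/2)·f(k+1) − (1)·f(k) = k**3 + k**2 + 3*k - 3.
From deg A=1, deg B=0, deg C=3: d=2.
Solve for f: f(k) = 2*k*(k - 2) (degree 2 ≤ 2).
So s_k = (B(k−1)f/C)·t_k = (2*k*(k - 2)/(k**3 + k**2 + 3*k - 3))·t_k = k*(k - 2)*factorial(k + 2)/2**k.
Δs = (k**3 + k**2 + 3*k - 3)*factorial(k + 2)/(2*2**k), as required.
Telescope: S(n) = s_(n+1) − s_(2) = 2**(-n - 1)*(n - 1)*(n + 1)*factorial(n + 3) − (0) = 2**(-n - 1)*(n - 1)*(n + 1)*factorial(n + 3).

S(n) = 2^{- n - 1} \left(n - 1\right) \left(n + 1\right) \left(n + 3\right)!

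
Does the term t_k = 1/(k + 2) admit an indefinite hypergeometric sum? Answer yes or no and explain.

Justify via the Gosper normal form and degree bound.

r(k) = (k + 2)/(k + 3) after simplifying.
Take A(k)=k + 2, B(k)=k + 3, C(k)=1.
f must satisfy (k + 2)·f(k+1) − (k + 2)·f(k) = 1.
deg f ≤ 0 (via 1,1,0).
f = c0 ⇒ A·f(k+1) − B(k−1)·f(k) − C = -1. The system {-1 = 0} is inconsistent; no antidifference.

No — key equation has no polynomial f.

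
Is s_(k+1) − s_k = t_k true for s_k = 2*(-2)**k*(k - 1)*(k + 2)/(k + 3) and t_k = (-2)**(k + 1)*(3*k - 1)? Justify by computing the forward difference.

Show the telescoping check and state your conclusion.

s_(k+1) = -(-2)**(k + 2)*k*(k + 3)/(k + 4)
s_(k+1) − s_k = (-2)**(k + 1)*(3*k**3 + 17*k**2 + 20*k - 8)/(k**2 + 7*k + 12)
(s_(k+1) − s_k) − t_k = (-2)**(k + 1)*(-3*k**2 - 9*k + 4)/(k**2 + 7*k + 12)

Invalid: residual (-2)**(k + 1)*(-3*k**2 - 9*k + 4)/(k**2 + 7*k + 12) ≠ 0.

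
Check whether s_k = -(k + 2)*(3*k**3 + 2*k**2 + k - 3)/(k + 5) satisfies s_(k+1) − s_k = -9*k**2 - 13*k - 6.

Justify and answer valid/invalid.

Invalid: residual 3*(6*k**3 + 56*k**2 + 70*k + 33)/(k**2 + 11*k + 30) ≠ 0.

s_(k+1) = -(k + 3)*(k + 3*(k + 1)**3 + 2*(k + 1)**2 - 2)/(k + 6)
s_(k+1) − s_k = (-9*k**4 - 94*k**3 - 251*k**2 - 246*k - 81)/(k**2 + 11*k + 30)
(s_(k+1) − s_k) − t_k = 3*(6*k**3 + 56*k**2 + 70*k + 33)/(k**2 + 11*k + 30)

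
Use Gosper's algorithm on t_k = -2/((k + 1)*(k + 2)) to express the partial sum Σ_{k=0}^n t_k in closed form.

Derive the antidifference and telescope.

S(n) = 2*(-n - 1)/(n + 2)

t_(k+1)/t_k = (k + 1)/(k + 3).
So A=k + 1 and B=k + 3, with C=1.
Solve (k + 1)·f(k+1) − (k + 2)·f(k) = 1.
deg f ≤ 1 (via 1,1,0).
Coefficient equations give f(k) = k.
Get s_k = R·t_k = -2*k/(k + 1) with R(k) = B(k−1)f(k)/C(k) = k*(k + 2).
s_(k+1) − s_k = -2/(k**2 + 3*k + 2) = t_k.
Σ_(k=0)^n t_k = s_(n+1) − s_(0) = (2*(-n - 1)/(n + 2)) − (0), i.e. 2*(-n - 1)/(n + 2).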